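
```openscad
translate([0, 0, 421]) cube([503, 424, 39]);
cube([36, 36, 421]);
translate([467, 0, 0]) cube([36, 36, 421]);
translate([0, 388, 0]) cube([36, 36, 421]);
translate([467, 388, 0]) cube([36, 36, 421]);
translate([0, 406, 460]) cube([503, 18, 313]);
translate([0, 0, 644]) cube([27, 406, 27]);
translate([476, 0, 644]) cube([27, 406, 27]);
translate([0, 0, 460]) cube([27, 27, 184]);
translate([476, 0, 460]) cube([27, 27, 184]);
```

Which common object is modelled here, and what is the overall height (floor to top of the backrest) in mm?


A chair. The overall height is 773 mm.

A slab on four corner posts with a tall panel at the back — a chair. The seat slab sits at z = 421 with thickness 39, and the 313 mm backrest starts at the seat top, so the overall height is 421 + 39 + 313 = 773 mm.


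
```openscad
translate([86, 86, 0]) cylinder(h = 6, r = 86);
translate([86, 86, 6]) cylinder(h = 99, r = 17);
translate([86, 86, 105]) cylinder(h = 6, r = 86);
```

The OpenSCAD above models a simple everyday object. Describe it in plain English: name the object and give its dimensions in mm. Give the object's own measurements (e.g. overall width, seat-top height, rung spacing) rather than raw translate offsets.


A spool: two coaxial disc flanges of radius 86 mm and thickness 6 mm, joined by a core cylinder of radius 17 mm and height 99 mm. The lower flange rests on z = 0 and the three cylinders share a vertical axis.


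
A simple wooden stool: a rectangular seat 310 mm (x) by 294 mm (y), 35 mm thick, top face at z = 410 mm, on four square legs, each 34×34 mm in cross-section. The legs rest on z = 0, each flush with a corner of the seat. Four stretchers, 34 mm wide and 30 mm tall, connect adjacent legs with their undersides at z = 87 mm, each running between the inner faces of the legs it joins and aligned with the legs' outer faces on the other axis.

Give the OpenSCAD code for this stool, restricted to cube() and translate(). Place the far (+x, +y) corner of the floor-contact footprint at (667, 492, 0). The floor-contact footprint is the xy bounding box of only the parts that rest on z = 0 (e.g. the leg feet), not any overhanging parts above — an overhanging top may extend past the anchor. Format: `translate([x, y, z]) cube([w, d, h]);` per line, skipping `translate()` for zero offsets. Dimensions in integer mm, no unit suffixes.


// leg_h = 410 - 35 = 375
// stretcher span = 310 - 2*34 = 242
translate([357, 198, 375]) cube([310, 294, 35]);
translate([357, 198, 0]) cube([34, 34, 375]);
translate([633, 198, 0]) cube([34, 34, 375]);
translate([357, 458, 0]) cube([34, 34, 375]);
translate([633, 458, 0]) cube([34, 34, 375]);
translate([391, 198, 87]) cube([242, 34, 30]);
translate([391, 458, 87]) cube([242, 34, 30]);
translate([357, 232, 87]) cube([34, 226, 30]);
translate([633, 232, 87]) cube([34, 226, 30]);


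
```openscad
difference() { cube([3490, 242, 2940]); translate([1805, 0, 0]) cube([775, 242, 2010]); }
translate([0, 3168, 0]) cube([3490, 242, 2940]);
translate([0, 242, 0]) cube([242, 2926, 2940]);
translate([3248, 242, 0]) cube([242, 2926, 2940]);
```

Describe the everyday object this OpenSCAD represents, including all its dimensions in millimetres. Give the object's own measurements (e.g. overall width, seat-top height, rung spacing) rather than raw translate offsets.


A single room: four walls, each 2940 mm tall and 242 mm thick, enclosing an outside footprint 3490×3410 mm (x × y), no floor or roof. The front and back walls (−y and +y sides) run the full x-width; the side walls fit between their inner faces. A door opening 775 mm wide and 2010 mm tall is cut through the front wall from the floor up, its −x edge 1805 mm from the wall's −x end.


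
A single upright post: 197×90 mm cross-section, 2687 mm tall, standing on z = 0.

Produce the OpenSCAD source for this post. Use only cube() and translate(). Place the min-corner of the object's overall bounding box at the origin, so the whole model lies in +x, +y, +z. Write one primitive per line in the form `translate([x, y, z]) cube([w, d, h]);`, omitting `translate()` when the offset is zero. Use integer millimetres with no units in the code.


cube([197, 90, 2687]);


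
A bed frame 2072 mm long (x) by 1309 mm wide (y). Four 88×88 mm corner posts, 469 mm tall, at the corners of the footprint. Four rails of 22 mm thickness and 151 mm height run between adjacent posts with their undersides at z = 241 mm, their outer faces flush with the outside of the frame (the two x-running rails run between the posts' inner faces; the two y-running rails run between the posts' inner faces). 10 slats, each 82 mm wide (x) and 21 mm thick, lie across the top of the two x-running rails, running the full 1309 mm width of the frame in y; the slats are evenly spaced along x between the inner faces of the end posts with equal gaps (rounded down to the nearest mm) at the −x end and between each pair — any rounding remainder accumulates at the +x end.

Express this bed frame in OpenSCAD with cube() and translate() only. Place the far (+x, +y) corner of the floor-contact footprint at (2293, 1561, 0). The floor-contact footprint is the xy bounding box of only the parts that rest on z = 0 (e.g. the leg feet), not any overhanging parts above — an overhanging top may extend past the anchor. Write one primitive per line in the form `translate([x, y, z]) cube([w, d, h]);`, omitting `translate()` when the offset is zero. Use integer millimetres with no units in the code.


translate([221, 252, 0]) cube([88, 88, 469]);
translate([221, 1473, 0]) cube([88, 88, 469]);
translate([2205, 252, 0]) cube([88, 88, 469]);
translate([2205, 1473, 0]) cube([88, 88, 469]);
translate([309, 252, 241]) cube([1896, 22, 151]);
translate([309, 1539, 241]) cube([1896, 22, 151]);
translate([221, 340, 241]) cube([22, 1133, 151]);
translate([2271, 340, 241]) cube([22, 1133, 151]);
translate([406, 252, 392]) cube([82, 1309, 21]);
translate([585, 252, 392]) cube([82, 1309, 21]);
translate([764, 252, 392]) cube([82, 1309, 21]);
translate([943, 252, 392]) cube([82, 1309, 21]);
translate([1122, 252, 392]) cube([82, 1309, 21]);
translate([1301, 252, 392]) cube([82, 1309, 21]);
translate([1480, 252, 392]) cube([82, 1309, 21]);
translate([1659, 252, 392]) cube([82, 1309, 21]);
translate([1838, 252, 392]) cube([82, 1309, 21]);
translate([2017, 252, 392]) cube([82, 1309, 21]);


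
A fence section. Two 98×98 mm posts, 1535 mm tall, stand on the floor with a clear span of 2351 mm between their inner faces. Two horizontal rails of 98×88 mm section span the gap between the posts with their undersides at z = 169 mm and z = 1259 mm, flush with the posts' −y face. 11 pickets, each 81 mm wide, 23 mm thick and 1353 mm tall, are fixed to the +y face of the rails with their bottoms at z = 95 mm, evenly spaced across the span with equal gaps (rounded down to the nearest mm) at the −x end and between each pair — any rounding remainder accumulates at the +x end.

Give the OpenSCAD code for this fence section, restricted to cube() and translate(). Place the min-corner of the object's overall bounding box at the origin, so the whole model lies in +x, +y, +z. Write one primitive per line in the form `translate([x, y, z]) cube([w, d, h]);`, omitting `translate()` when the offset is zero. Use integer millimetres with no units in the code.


cube([98, 98, 1535]);
translate([2449, 0, 0]) cube([98, 98, 1535]);
translate([98, 0, 169]) cube([2351, 98, 88]);
translate([98, 0, 1259]) cube([2351, 98, 88]);
translate([219, 98, 95]) cube([81, 23, 1353]);
translate([421, 98, 95]) cube([81, 23, 1353]);
translate([623, 98, 95]) cube([81, 23, 1353]);
translate([825, 98, 95]) cube([81, 23, 1353]);
translate([1027, 98, 95]) cube([81, 23, 1353]);
translate([1229, 98, 95]) cube([81, 23, 1353]);
translate([1431, 98, 95]) cube([81, 23, 1353]);
translate([1633, 98, 95]) cube([81, 23, 1353]);
translate([1835, 98, 95]) cube([81, 23, 1353]);
translate([2037, 98, 95]) cube([81, 23, 1353]);
translate([2239, 98, 95]) cube([81, 23, 1353]);


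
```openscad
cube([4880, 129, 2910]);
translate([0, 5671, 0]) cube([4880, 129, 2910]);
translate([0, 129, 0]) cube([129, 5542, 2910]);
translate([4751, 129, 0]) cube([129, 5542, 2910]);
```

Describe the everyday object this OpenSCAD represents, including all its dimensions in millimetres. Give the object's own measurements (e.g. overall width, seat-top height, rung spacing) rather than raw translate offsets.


The wall frame of a small rectangular building: four walls, each 2910 mm tall and 129 mm thick, enclosing a footprint 4880 mm (x) by 5800 mm (y) outside-to-outside, with no floor or roof. The front and back walls (the −y and +y sides) span the full width; the two side walls fit between them.


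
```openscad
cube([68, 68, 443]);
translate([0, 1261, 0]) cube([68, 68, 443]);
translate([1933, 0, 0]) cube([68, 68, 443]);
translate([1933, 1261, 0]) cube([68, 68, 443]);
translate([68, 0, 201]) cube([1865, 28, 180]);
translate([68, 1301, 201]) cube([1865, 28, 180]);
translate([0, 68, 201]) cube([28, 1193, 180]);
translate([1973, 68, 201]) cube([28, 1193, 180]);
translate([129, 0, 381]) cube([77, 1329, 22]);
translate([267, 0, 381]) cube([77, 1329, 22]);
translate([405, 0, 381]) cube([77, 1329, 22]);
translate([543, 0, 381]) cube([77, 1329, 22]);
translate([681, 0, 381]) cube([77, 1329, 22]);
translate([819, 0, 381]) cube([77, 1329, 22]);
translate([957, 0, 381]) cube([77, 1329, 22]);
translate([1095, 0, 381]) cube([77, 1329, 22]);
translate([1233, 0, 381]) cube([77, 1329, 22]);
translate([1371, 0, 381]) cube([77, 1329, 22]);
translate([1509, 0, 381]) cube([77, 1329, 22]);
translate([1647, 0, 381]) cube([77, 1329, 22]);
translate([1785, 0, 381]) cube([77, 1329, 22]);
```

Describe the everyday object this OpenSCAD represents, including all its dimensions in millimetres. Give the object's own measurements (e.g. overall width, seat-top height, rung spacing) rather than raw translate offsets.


A bed frame 2001 mm long (x) by 1329 mm wide (y). Four 68×68 mm corner posts, 443 mm tall, at the corners of the footprint. Four rails of 28 mm thickness and 180 mm height run between adjacent posts with their undersides at z = 201 mm, their outer faces flush with the outside of the frame (the two x-running rails run between the posts' inner faces; the two y-running rails run between the posts' inner faces). 13 slats, each 77 mm wide (x) and 22 mm thick, lie across the top of the two x-running rails, running the full 1329 mm width of the frame in y; along x they sit between the end posts with a 61 mm gap after the −x posts and between neighbouring slats, leaving 71 mm before the +x posts.


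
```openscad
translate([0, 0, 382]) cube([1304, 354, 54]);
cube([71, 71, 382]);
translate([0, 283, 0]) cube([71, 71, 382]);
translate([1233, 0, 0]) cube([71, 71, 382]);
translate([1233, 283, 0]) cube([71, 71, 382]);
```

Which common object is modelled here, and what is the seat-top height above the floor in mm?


A bench. The seat-top height is 436 mm.

A long slab on four corner posts — a bench. The slab sits at z = 382 with thickness 54, so the top is 382 + 54 = 436 mm.


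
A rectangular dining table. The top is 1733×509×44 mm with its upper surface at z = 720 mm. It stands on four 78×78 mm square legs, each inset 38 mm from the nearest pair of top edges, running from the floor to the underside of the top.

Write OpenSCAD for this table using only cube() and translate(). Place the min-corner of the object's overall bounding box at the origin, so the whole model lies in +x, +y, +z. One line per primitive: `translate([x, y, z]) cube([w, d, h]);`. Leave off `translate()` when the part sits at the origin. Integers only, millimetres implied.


// leg_h = 720 - 44 = 676
translate([0, 0, 676]) cube([1733, 509, 44]);
translate([38, 38, 0]) cube([78, 78, 676]);
translate([1617, 38, 0]) cube([78, 78, 676]);
translate([38, 393, 0]) cube([78, 78, 676]);
translate([1617, 393, 0]) cube([78, 78, 676]);


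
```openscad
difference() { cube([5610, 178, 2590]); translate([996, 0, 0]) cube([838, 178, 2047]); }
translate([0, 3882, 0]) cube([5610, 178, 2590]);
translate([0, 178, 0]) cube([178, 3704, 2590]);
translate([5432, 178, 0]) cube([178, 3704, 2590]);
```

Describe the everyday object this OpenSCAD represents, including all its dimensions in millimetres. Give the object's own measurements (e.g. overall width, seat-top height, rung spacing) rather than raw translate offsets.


A single room: four walls, each 2590 mm tall and 178 mm thick, enclosing an outside footprint 5610×4060 mm (x × y), no floor or roof. The front and back walls (−y and +y sides) run the full x-width; the side walls fit between their inner faces. A door opening 838 mm wide and 2047 mm tall is cut through the front wall from the floor up, its −x edge 996 mm from the wall's −x end.


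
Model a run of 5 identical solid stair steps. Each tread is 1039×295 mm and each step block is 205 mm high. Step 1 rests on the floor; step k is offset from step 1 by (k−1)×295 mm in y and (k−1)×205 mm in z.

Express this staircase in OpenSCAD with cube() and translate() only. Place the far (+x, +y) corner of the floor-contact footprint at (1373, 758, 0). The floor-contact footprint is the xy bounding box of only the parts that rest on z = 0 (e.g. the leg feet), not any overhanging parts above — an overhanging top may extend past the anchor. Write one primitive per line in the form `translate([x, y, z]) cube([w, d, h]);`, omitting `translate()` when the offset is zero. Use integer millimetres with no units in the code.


translate([334, 463, 0]) cube([1039, 295, 205]);
translate([334, 758, 205]) cube([1039, 295, 205]);
translate([334, 1053, 410]) cube([1039, 295, 205]);
translate([334, 1348, 615]) cube([1039, 295, 205]);
translate([334, 1643, 820]) cube([1039, 295, 205]);


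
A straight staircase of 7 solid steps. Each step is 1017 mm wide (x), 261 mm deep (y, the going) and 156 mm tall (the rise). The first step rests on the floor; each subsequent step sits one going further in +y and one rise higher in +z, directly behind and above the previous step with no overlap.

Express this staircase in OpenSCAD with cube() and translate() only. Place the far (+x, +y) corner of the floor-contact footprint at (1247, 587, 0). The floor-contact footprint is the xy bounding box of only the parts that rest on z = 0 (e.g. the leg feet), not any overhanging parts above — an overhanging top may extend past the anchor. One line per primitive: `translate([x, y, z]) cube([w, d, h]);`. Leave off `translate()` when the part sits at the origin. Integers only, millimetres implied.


translate([230, 326, 0]) cube([1017, 261, 156]);
translate([230, 587, 156]) cube([1017, 261, 156]);
translate([230, 848, 312]) cube([1017, 261, 156]);
translate([230, 1109, 468]) cube([1017, 261, 156]);
translate([230, 1370, 624]) cube([1017, 261, 156]);
translate([230, 1631, 780]) cube([1017, 261, 156]);
translate([230, 1892, 936]) cube([1017, 261, 156]);


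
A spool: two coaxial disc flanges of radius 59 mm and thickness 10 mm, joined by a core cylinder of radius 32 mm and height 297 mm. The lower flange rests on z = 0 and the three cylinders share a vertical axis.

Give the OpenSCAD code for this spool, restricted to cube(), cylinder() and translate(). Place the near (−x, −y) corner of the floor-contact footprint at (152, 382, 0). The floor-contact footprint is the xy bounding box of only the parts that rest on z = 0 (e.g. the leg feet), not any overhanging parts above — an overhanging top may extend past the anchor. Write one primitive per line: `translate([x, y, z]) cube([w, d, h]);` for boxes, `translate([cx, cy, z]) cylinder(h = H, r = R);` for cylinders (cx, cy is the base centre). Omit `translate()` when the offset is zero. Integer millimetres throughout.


translate([211, 441, 0]) cylinder(h = 10, r = 59);
translate([211, 441, 10]) cylinder(h = 297, r = 32);
translate([211, 441, 307]) cylinder(h = 10, r = 59);


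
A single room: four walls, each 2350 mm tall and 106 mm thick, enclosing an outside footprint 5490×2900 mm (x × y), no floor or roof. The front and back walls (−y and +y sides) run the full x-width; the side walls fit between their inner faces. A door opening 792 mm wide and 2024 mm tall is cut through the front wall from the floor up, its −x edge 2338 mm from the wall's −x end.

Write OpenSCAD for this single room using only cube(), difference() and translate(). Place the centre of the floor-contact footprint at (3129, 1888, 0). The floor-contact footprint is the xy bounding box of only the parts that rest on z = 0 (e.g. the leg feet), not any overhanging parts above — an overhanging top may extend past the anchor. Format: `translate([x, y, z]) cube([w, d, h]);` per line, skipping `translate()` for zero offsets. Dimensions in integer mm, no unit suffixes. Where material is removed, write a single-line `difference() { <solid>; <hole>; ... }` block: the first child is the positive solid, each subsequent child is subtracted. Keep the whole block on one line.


difference() { translate([384, 438, 0]) cube([5490, 106, 2350]); translate([2722, 438, 0]) cube([792, 106, 2024]); }
translate([384, 3232, 0]) cube([5490, 106, 2350]);
translate([384, 544, 0]) cube([106, 2688, 2350]);
translate([5768, 544, 0]) cube([106, 2688, 2350]);


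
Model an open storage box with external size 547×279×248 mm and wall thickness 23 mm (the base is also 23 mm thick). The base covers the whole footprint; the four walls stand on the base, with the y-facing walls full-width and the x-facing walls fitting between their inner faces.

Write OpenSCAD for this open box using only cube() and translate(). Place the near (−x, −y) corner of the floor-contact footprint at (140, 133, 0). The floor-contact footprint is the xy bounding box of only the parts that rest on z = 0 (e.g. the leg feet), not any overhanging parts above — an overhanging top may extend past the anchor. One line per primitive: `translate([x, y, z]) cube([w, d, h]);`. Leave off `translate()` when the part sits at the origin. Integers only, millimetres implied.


translate([140, 133, 0]) cube([547, 279, 23]);
translate([140, 133, 23]) cube([547, 23, 225]);
translate([140, 389, 23]) cube([547, 23, 225]);
translate([140, 156, 23]) cube([23, 233, 225]);
translate([664, 156, 23]) cube([23, 233, 225]);


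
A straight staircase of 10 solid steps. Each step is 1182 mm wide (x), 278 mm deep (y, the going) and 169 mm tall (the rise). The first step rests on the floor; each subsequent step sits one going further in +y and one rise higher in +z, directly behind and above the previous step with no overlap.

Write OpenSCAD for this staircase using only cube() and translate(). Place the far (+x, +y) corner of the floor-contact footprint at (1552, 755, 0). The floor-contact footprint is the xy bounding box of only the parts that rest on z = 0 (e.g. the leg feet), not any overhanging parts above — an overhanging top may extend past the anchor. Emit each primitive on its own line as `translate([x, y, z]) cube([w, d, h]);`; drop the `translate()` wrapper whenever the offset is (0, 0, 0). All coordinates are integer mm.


translate([370, 477, 0]) cube([1182, 278, 169]);
translate([370, 755, 169]) cube([1182, 278, 169]);
translate([370, 1033, 338]) cube([1182, 278, 169]);
translate([370, 1311, 507]) cube([1182, 278, 169]);
translate([370, 1589, 676]) cube([1182, 278, 169]);
translate([370, 1867, 845]) cube([1182, 278, 169]);
translate([370, 2145, 1014]) cube([1182, 278, 169]);
translate([370, 2423, 1183]) cube([1182, 278, 169]);
translate([370, 2701, 1352]) cube([1182, 278, 169]);
translate([370, 2979, 1521]) cube([1182, 278, 169]);


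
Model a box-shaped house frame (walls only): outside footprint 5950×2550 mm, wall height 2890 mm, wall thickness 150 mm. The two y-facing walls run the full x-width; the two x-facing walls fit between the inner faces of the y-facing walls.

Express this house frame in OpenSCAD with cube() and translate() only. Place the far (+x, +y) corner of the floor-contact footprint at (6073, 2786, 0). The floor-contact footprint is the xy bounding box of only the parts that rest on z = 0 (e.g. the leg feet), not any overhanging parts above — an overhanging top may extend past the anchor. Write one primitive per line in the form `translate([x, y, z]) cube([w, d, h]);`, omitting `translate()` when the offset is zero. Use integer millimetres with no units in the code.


translate([123, 236, 0]) cube([5950, 150, 2890]);
translate([123, 2636, 0]) cube([5950, 150, 2890]);
translate([123, 386, 0]) cube([150, 2250, 2890]);
translate([5923, 386, 0]) cube([150, 2250, 2890]);


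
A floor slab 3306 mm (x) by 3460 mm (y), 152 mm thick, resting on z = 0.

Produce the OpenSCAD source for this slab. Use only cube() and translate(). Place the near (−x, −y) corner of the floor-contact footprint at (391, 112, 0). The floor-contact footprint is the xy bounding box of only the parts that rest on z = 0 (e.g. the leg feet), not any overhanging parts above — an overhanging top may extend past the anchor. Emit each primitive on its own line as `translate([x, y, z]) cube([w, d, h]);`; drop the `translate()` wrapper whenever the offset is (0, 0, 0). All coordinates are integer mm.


translate([391, 112, 0]) cube([3306, 3460, 152]);


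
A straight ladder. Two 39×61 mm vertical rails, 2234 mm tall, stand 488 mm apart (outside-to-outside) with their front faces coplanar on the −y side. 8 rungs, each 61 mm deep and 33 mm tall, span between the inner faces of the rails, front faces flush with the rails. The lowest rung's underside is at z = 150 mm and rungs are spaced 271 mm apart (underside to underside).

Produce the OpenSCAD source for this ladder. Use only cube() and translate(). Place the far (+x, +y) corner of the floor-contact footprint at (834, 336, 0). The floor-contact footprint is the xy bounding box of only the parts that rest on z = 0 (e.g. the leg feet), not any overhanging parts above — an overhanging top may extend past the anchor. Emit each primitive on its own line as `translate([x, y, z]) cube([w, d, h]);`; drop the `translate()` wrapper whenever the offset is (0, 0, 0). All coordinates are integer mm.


translate([346, 275, 0]) cube([39, 61, 2234]);
translate([795, 275, 0]) cube([39, 61, 2234]);
translate([385, 275, 150]) cube([410, 61, 33]);
translate([385, 275, 421]) cube([410, 61, 33]);
translate([385, 275, 692]) cube([410, 61, 33]);
translate([385, 275, 963]) cube([410, 61, 33]);
translate([385, 275, 1234]) cube([410, 61, 33]);
translate([385, 275, 1505]) cube([410, 61, 33]);
translate([385, 275, 1776]) cube([410, 61, 33]);
translate([385, 275, 2047]) cube([410, 61, 33]);


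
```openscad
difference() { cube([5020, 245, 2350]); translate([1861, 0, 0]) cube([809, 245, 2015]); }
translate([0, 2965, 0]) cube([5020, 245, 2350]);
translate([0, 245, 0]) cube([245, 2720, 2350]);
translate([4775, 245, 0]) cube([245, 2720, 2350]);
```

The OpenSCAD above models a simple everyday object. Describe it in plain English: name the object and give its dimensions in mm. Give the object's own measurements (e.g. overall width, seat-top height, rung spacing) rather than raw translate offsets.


A single room: four walls, each 2350 mm tall and 245 mm thick, enclosing an outside footprint 5020×3210 mm (x × y), no floor or roof. The front and back walls (−y and +y sides) run the full x-width; the side walls fit between their inner faces. A door opening 809 mm wide and 2015 mm tall is cut through the front wall from the floor up, its −x edge 1861 mm from the wall's −x end.


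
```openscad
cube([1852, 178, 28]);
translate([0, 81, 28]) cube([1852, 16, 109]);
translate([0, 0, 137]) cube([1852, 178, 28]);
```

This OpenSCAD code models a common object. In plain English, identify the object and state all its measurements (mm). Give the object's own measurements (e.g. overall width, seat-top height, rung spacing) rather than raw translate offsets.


An I-beam lying along x, 1852 mm long. Overall section height 165 mm. Two flanges 178 mm wide (y) and 28 mm thick, one on the floor and one at the top; a web 16 mm thick runs between them, centred on the flange width.


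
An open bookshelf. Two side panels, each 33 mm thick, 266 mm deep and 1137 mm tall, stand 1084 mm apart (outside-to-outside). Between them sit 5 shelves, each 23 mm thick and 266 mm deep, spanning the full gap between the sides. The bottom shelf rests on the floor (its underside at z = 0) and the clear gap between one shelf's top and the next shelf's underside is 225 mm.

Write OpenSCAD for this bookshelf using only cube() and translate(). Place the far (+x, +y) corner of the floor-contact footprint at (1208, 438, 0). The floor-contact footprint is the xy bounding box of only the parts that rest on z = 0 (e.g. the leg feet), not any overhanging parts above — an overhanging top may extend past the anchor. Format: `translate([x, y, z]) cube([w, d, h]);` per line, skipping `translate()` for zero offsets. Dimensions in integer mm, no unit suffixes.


translate([124, 172, 0]) cube([33, 266, 1137]);
translate([1175, 172, 0]) cube([33, 266, 1137]);
translate([157, 172, 0]) cube([1018, 266, 23]);
translate([157, 172, 248]) cube([1018, 266, 23]);
translate([157, 172, 496]) cube([1018, 266, 23]);
translate([157, 172, 744]) cube([1018, 266, 23]);
translate([157, 172, 992]) cube([1018, 266, 23]);


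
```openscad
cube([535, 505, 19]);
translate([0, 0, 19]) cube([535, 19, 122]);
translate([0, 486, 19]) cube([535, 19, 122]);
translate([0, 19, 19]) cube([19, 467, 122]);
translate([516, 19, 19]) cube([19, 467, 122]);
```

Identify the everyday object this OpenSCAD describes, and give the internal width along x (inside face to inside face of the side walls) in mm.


An open box. The internal width is 497 mm.

A 535×505 base slab with four walls standing on it — an open box. The base is 535 mm wide and the walls are 19 mm thick, so the internal width is 535 − 2 × 19 = 497 mm.


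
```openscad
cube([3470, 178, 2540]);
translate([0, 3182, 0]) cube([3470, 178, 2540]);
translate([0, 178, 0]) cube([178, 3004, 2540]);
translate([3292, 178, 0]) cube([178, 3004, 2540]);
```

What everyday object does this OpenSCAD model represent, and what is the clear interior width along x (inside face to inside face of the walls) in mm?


A house (or room) frame. The interior width is 3114 mm.

Four 2540 mm walls enclosing a rectangle with no floor or roof — a room or house frame. Outside width is 3470 mm and wall thickness is 178 mm, so the interior width is 3470 − 2 × 178 = 3114 mm.


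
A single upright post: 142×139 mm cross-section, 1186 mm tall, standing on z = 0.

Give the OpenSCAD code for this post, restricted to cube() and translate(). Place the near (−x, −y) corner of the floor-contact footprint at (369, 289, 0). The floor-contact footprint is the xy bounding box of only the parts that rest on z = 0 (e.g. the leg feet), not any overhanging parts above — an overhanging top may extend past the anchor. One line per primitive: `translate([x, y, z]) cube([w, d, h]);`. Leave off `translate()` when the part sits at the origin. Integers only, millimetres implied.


translate([369, 289, 0]) cube([142, 139, 1186]);


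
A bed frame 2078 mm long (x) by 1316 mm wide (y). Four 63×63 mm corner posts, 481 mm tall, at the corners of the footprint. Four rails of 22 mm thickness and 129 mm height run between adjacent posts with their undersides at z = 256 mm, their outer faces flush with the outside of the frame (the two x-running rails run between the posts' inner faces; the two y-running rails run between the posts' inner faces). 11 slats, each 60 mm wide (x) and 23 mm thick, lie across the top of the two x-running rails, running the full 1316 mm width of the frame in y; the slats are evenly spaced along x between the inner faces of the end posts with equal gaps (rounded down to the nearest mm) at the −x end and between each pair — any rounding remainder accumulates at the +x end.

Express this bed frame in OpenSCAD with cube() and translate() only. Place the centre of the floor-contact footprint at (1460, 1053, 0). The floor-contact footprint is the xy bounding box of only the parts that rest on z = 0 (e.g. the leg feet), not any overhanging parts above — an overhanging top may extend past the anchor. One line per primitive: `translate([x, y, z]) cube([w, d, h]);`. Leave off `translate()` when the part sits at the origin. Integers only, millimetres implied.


translate([421, 395, 0]) cube([63, 63, 481]);
translate([421, 1648, 0]) cube([63, 63, 481]);
translate([2436, 395, 0]) cube([63, 63, 481]);
translate([2436, 1648, 0]) cube([63, 63, 481]);
translate([484, 395, 256]) cube([1952, 22, 129]);
translate([484, 1689, 256]) cube([1952, 22, 129]);
translate([421, 458, 256]) cube([22, 1190, 129]);
translate([2477, 458, 256]) cube([22, 1190, 129]);
translate([591, 395, 385]) cube([60, 1316, 23]);
translate([758, 395, 385]) cube([60, 1316, 23]);
translate([925, 395, 385]) cube([60, 1316, 23]);
translate([1092, 395, 385]) cube([60, 1316, 23]);
translate([1259, 395, 385]) cube([60, 1316, 23]);
translate([1426, 395, 385]) cube([60, 1316, 23]);
translate([1593, 395, 385]) cube([60, 1316, 23]);
translate([1760, 395, 385]) cube([60, 1316, 23]);
translate([1927, 395, 385]) cube([60, 1316, 23]);
translate([2094, 395, 385]) cube([60, 1316, 23]);
translate([2261, 395, 385]) cube([60, 1316, 23]);


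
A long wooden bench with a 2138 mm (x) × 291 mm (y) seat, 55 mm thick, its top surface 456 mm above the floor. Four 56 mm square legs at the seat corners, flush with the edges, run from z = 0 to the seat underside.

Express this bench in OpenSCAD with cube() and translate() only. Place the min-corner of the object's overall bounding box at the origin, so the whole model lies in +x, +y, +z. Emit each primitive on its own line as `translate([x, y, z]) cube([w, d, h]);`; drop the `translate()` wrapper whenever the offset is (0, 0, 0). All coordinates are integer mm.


translate([0, 0, 401]) cube([2138, 291, 55]);
cube([56, 56, 401]);
translate([0, 235, 0]) cube([56, 56, 401]);
translate([2082, 0, 0]) cube([56, 56, 401]);
translate([2082, 235, 0]) cube([56, 56, 401]);


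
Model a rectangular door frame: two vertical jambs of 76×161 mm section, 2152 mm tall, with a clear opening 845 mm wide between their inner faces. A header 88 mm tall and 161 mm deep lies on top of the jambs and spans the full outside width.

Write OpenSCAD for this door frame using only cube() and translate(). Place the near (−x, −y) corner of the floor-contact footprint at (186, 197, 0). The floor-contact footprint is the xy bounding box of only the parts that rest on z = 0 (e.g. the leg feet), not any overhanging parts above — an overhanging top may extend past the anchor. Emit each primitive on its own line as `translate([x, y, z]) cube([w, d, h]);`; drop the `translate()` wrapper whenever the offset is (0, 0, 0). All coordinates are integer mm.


translate([186, 197, 0]) cube([76, 161, 2152]);
translate([1107, 197, 0]) cube([76, 161, 2152]);
translate([186, 197, 2152]) cube([997, 161, 88]);


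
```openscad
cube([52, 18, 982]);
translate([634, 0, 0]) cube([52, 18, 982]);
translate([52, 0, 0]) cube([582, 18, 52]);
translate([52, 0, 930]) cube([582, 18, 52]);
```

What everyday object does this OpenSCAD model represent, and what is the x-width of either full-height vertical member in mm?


A picture frame. The border width is 52 mm.

Four thin pieces enclosing a rectangular opening — a picture frame. The two full-height stiles are 982 mm tall; the top rail sits at z = 930 and is 52 mm tall, so the border above the opening is 982 − 930 = 52 mm, matching the stile x-width.


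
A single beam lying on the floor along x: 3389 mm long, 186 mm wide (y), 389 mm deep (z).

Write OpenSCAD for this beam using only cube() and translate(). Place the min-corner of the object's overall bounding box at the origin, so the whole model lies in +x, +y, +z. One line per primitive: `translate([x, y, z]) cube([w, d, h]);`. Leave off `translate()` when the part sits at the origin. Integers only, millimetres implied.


cube([3389, 186, 389]);


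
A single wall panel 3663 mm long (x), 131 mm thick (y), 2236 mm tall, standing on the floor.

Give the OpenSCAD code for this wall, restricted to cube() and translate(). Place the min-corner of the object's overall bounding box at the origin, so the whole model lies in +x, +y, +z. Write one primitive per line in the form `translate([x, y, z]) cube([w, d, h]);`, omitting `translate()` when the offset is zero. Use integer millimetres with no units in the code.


cube([3663, 131, 2236]);


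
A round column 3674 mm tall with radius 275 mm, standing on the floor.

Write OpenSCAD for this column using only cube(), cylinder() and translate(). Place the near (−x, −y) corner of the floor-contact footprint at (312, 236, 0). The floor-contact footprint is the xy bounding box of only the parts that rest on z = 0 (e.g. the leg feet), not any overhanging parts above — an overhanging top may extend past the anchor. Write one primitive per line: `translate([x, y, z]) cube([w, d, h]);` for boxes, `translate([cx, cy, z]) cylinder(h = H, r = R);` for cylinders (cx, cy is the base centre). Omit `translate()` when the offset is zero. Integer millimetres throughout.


translate([587, 511, 0]) cylinder(h = 3674, r = 275);


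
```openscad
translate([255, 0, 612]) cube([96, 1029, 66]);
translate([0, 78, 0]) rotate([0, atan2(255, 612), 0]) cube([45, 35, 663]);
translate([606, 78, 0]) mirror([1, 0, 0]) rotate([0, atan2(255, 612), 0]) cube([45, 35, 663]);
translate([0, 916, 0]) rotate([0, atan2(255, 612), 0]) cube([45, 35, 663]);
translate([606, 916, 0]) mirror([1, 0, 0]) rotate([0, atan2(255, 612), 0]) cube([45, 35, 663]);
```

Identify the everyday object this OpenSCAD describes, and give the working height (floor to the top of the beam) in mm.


A sawhorse. The overall height is 678 mm.

A beam across two mirrored pairs of raked legs — a sawhorse. The beam's underside is at z = 612 (matching the legs' vertical rise in atan2(255, 612)) and the beam is 66 mm tall, so its top is at 612 + 66 = 678 mm. The raked legs top out at the beam's underside, so that is the highest point.


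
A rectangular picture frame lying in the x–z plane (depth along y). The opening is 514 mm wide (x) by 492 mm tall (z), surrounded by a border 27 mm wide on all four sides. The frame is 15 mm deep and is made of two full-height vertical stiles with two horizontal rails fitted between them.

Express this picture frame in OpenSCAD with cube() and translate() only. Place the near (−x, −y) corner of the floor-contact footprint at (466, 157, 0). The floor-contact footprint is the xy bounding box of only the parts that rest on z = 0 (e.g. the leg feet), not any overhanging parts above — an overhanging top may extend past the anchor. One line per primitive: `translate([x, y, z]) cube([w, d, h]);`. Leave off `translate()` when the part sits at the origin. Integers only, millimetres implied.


translate([466, 157, 0]) cube([27, 15, 546]);
translate([1007, 157, 0]) cube([27, 15, 546]);
translate([493, 157, 0]) cube([514, 15, 27]);
translate([493, 157, 519]) cube([514, 15, 27]);


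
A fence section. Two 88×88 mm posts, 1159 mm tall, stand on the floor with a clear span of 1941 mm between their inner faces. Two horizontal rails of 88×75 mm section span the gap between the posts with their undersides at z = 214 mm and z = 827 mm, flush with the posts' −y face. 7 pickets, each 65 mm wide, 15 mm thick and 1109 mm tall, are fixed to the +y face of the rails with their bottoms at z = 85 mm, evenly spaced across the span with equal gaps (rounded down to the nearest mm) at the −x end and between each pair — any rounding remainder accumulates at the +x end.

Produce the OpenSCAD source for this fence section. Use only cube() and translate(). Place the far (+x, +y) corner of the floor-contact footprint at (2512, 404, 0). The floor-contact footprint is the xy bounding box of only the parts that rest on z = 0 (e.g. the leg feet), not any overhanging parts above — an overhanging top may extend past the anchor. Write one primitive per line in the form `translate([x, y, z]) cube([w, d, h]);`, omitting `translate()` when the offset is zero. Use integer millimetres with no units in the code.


translate([395, 316, 0]) cube([88, 88, 1159]);
translate([2424, 316, 0]) cube([88, 88, 1159]);
translate([483, 316, 214]) cube([1941, 88, 75]);
translate([483, 316, 827]) cube([1941, 88, 75]);
translate([668, 404, 85]) cube([65, 15, 1109]);
translate([918, 404, 85]) cube([65, 15, 1109]);
translate([1168, 404, 85]) cube([65, 15, 1109]);
translate([1418, 404, 85]) cube([65, 15, 1109]);
translate([1668, 404, 85]) cube([65, 15, 1109]);
translate([1918, 404, 85]) cube([65, 15, 1109]);
translate([2168, 404, 85]) cube([65, 15, 1109]);


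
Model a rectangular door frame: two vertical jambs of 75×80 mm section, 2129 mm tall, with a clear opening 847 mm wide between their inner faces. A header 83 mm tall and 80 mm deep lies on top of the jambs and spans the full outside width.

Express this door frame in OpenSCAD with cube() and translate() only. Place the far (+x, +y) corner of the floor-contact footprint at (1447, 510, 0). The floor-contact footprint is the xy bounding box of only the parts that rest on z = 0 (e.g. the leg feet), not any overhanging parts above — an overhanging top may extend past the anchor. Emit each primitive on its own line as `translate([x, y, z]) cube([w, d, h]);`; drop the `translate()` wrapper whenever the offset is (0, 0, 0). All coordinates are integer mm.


translate([450, 430, 0]) cube([75, 80, 2129]);
translate([1372, 430, 0]) cube([75, 80, 2129]);
translate([450, 430, 2129]) cube([997, 80, 83]);


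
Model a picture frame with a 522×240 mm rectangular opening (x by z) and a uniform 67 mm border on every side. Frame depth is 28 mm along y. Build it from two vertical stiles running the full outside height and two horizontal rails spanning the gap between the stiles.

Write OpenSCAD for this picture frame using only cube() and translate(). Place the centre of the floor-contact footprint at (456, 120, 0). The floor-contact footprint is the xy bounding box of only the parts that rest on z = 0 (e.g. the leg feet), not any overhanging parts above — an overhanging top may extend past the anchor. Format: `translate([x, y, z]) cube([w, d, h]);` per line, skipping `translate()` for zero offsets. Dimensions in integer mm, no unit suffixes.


translate([128, 106, 0]) cube([67, 28, 374]);
translate([717, 106, 0]) cube([67, 28, 374]);
translate([195, 106, 0]) cube([522, 28, 67]);
translate([195, 106, 307]) cube([522, 28, 67]);


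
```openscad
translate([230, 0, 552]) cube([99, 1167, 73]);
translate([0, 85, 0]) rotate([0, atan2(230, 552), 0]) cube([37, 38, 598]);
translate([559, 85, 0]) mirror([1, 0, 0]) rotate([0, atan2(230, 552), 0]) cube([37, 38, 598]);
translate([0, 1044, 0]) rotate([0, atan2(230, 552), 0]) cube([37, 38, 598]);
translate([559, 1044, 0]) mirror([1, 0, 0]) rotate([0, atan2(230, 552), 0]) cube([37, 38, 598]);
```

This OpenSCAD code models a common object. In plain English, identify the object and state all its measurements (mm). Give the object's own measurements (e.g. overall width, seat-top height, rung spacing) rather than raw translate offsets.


A sawhorse. A 99×1167×73 mm beam (x, y, z) sits on two A-frame leg pairs. Each pair is two raked legs of 37×38 mm section (38 mm along y) splaying symmetrically in x. Each leg rises 552 mm vertically over 230 mm of horizontal reach and is 598 mm long along its own axis. Every leg's outer bottom edge rests on the floor and its outer top edge meets a bottom edge of the beam — the left legs (tilting toward +x) meet the beam's −x bottom edge, the right legs (their mirror images, tilting toward −x) meet its +x bottom edge — so the leg tops tuck under the beam, the beam's underside is 552 mm above the floor, and the feet are 559 mm apart outside-to-outside with the beam centred between them. The two leg pairs are set in 85 mm from either end of the beam.


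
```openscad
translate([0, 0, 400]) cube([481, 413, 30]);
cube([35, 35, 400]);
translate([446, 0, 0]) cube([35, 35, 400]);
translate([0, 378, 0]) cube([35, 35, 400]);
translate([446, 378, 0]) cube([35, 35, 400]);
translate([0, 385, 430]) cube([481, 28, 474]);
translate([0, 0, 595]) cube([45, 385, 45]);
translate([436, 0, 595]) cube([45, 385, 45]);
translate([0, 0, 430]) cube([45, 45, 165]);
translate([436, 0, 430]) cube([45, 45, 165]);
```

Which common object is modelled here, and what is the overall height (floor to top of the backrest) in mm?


A chair. The overall height is 904 mm.

A slab on four corner posts with a tall panel at the back — a chair. The seat slab sits at z = 400 with thickness 30, and the 474 mm backrest starts at the seat top, so the overall height is 400 + 30 + 474 = 904 mm.
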